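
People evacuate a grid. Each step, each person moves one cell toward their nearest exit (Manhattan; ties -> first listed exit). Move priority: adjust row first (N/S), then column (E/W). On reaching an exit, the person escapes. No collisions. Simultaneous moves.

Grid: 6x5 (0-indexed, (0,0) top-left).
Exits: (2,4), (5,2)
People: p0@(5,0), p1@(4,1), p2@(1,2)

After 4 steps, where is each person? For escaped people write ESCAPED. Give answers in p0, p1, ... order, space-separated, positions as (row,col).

Step 1: p0:(5,0)->(5,1) | p1:(4,1)->(5,1) | p2:(1,2)->(2,2)
Step 2: p0:(5,1)->(5,2)->EXIT | p1:(5,1)->(5,2)->EXIT | p2:(2,2)->(2,3)
Step 3: p0:escaped | p1:escaped | p2:(2,3)->(2,4)->EXIT

ESCAPED ESCAPED ESCAPED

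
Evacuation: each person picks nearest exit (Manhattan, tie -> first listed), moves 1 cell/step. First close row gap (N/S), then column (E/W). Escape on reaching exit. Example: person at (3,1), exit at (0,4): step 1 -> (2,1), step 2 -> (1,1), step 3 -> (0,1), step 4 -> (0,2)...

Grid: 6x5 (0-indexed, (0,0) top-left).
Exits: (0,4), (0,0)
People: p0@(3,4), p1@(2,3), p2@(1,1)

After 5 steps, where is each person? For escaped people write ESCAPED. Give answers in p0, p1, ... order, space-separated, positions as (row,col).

Step 1: p0:(3,4)->(2,4) | p1:(2,3)->(1,3) | p2:(1,1)->(0,1)
Step 2: p0:(2,4)->(1,4) | p1:(1,3)->(0,3) | p2:(0,1)->(0,0)->EXIT
Step 3: p0:(1,4)->(0,4)->EXIT | p1:(0,3)->(0,4)->EXIT | p2:escaped

ESCAPED ESCAPED ESCAPED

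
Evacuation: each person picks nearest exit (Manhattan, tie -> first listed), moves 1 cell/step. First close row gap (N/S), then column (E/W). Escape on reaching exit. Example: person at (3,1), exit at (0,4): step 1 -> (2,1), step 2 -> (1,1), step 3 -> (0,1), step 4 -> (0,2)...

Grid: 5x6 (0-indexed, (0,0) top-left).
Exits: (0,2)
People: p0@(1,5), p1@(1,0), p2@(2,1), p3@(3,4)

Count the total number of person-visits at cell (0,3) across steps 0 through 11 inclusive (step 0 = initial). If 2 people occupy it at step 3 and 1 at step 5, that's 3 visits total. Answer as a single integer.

Step 0: p0@(1,5) p1@(1,0) p2@(2,1) p3@(3,4) -> at (0,3): 0 [-], cum=0
Step 1: p0@(0,5) p1@(0,0) p2@(1,1) p3@(2,4) -> at (0,3): 0 [-], cum=0
Step 2: p0@(0,4) p1@(0,1) p2@(0,1) p3@(1,4) -> at (0,3): 0 [-], cum=0
Step 3: p0@(0,3) p1@ESC p2@ESC p3@(0,4) -> at (0,3): 1 [p0], cum=1
Step 4: p0@ESC p1@ESC p2@ESC p3@(0,3) -> at (0,3): 1 [p3], cum=2
Step 5: p0@ESC p1@ESC p2@ESC p3@ESC -> at (0,3): 0 [-], cum=2
Total visits = 2

Answer: 2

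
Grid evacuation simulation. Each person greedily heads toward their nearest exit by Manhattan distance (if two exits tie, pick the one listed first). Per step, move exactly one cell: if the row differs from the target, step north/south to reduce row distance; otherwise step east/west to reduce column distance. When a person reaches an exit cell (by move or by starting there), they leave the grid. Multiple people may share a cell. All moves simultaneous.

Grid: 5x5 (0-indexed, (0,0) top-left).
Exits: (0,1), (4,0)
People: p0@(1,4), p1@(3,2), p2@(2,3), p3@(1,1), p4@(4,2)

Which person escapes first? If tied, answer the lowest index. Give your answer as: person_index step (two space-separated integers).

Step 1: p0:(1,4)->(0,4) | p1:(3,2)->(4,2) | p2:(2,3)->(1,3) | p3:(1,1)->(0,1)->EXIT | p4:(4,2)->(4,1)
Step 2: p0:(0,4)->(0,3) | p1:(4,2)->(4,1) | p2:(1,3)->(0,3) | p3:escaped | p4:(4,1)->(4,0)->EXIT
Step 3: p0:(0,3)->(0,2) | p1:(4,1)->(4,0)->EXIT | p2:(0,3)->(0,2) | p3:escaped | p4:escaped
Step 4: p0:(0,2)->(0,1)->EXIT | p1:escaped | p2:(0,2)->(0,1)->EXIT | p3:escaped | p4:escaped
Exit steps: [4, 3, 4, 1, 2]
First to escape: p3 at step 1

Answer: 3 1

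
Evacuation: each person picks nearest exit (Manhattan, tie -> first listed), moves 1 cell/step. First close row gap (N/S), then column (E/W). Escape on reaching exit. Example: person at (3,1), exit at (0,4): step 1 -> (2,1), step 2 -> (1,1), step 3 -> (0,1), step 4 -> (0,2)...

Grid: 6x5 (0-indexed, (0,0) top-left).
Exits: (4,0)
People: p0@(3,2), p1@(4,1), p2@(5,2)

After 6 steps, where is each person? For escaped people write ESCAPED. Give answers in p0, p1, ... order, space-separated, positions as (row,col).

Step 1: p0:(3,2)->(4,2) | p1:(4,1)->(4,0)->EXIT | p2:(5,2)->(4,2)
Step 2: p0:(4,2)->(4,1) | p1:escaped | p2:(4,2)->(4,1)
Step 3: p0:(4,1)->(4,0)->EXIT | p1:escaped | p2:(4,1)->(4,0)->EXIT

ESCAPED ESCAPED ESCAPED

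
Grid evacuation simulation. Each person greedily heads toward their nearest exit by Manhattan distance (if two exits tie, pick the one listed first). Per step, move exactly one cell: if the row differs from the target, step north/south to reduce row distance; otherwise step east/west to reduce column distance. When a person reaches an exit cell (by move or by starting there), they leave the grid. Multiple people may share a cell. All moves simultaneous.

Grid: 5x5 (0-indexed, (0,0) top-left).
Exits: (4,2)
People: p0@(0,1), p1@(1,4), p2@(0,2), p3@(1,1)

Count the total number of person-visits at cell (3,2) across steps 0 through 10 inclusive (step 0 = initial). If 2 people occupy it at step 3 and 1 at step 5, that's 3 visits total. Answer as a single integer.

Step 0: p0@(0,1) p1@(1,4) p2@(0,2) p3@(1,1) -> at (3,2): 0 [-], cum=0
Step 1: p0@(1,1) p1@(2,4) p2@(1,2) p3@(2,1) -> at (3,2): 0 [-], cum=0
Step 2: p0@(2,1) p1@(3,4) p2@(2,2) p3@(3,1) -> at (3,2): 0 [-], cum=0
Step 3: p0@(3,1) p1@(4,4) p2@(3,2) p3@(4,1) -> at (3,2): 1 [p2], cum=1
Step 4: p0@(4,1) p1@(4,3) p2@ESC p3@ESC -> at (3,2): 0 [-], cum=1
Step 5: p0@ESC p1@ESC p2@ESC p3@ESC -> at (3,2): 0 [-], cum=1
Total visits = 1

Answer: 1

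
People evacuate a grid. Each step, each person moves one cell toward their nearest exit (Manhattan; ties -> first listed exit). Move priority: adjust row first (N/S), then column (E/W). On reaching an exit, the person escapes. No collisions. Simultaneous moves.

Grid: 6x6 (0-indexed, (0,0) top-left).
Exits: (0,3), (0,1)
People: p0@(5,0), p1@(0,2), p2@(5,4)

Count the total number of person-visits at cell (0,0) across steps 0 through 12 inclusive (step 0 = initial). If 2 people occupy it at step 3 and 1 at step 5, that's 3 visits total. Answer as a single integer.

Step 0: p0@(5,0) p1@(0,2) p2@(5,4) -> at (0,0): 0 [-], cum=0
Step 1: p0@(4,0) p1@ESC p2@(4,4) -> at (0,0): 0 [-], cum=0
Step 2: p0@(3,0) p1@ESC p2@(3,4) -> at (0,0): 0 [-], cum=0
Step 3: p0@(2,0) p1@ESC p2@(2,4) -> at (0,0): 0 [-], cum=0
Step 4: p0@(1,0) p1@ESC p2@(1,4) -> at (0,0): 0 [-], cum=0
Step 5: p0@(0,0) p1@ESC p2@(0,4) -> at (0,0): 1 [p0], cum=1
Step 6: p0@ESC p1@ESC p2@ESC -> at (0,0): 0 [-], cum=1
Total visits = 1

Answer: 1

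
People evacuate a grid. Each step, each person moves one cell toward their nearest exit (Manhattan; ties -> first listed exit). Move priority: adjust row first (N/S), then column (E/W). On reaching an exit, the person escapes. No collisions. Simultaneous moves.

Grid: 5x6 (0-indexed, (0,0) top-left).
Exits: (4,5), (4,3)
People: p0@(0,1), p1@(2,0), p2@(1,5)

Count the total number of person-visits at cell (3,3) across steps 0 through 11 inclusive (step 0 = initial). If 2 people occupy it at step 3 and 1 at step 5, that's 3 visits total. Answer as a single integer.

Step 0: p0@(0,1) p1@(2,0) p2@(1,5) -> at (3,3): 0 [-], cum=0
Step 1: p0@(1,1) p1@(3,0) p2@(2,5) -> at (3,3): 0 [-], cum=0
Step 2: p0@(2,1) p1@(4,0) p2@(3,5) -> at (3,3): 0 [-], cum=0
Step 3: p0@(3,1) p1@(4,1) p2@ESC -> at (3,3): 0 [-], cum=0
Step 4: p0@(4,1) p1@(4,2) p2@ESC -> at (3,3): 0 [-], cum=0
Step 5: p0@(4,2) p1@ESC p2@ESC -> at (3,3): 0 [-], cum=0
Step 6: p0@ESC p1@ESC p2@ESC -> at (3,3): 0 [-], cum=0
Total visits = 0

Answer: 0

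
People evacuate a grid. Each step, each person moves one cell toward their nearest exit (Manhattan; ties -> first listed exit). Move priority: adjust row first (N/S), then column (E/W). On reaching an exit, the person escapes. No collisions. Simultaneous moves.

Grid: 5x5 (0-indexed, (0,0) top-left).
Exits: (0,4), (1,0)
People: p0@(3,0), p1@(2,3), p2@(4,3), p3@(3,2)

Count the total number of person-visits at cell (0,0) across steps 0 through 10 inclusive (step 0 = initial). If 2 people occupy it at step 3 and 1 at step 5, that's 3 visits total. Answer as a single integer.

Answer: 0

Derivation:
Step 0: p0@(3,0) p1@(2,3) p2@(4,3) p3@(3,2) -> at (0,0): 0 [-], cum=0
Step 1: p0@(2,0) p1@(1,3) p2@(3,3) p3@(2,2) -> at (0,0): 0 [-], cum=0
Step 2: p0@ESC p1@(0,3) p2@(2,3) p3@(1,2) -> at (0,0): 0 [-], cum=0
Step 3: p0@ESC p1@ESC p2@(1,3) p3@(1,1) -> at (0,0): 0 [-], cum=0
Step 4: p0@ESC p1@ESC p2@(0,3) p3@ESC -> at (0,0): 0 [-], cum=0
Step 5: p0@ESC p1@ESC p2@ESC p3@ESC -> at (0,0): 0 [-], cum=0
Total visits = 0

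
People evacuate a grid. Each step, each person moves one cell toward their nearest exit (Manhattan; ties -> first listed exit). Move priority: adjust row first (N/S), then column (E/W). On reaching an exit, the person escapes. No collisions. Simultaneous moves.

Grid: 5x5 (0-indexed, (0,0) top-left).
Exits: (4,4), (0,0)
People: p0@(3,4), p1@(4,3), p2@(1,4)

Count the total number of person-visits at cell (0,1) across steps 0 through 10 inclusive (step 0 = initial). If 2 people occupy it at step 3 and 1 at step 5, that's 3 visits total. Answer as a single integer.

Answer: 0

Derivation:
Step 0: p0@(3,4) p1@(4,3) p2@(1,4) -> at (0,1): 0 [-], cum=0
Step 1: p0@ESC p1@ESC p2@(2,4) -> at (0,1): 0 [-], cum=0
Step 2: p0@ESC p1@ESC p2@(3,4) -> at (0,1): 0 [-], cum=0
Step 3: p0@ESC p1@ESC p2@ESC -> at (0,1): 0 [-], cum=0
Total visits = 0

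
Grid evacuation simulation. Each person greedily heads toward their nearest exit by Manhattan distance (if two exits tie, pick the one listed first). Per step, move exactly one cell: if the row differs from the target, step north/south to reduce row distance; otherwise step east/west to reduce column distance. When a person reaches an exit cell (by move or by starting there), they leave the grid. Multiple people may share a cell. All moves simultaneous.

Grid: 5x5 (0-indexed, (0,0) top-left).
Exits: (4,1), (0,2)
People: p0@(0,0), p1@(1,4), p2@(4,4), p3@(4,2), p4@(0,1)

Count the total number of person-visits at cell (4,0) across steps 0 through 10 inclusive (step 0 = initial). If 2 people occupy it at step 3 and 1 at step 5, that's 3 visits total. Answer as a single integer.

Answer: 0

Derivation:
Step 0: p0@(0,0) p1@(1,4) p2@(4,4) p3@(4,2) p4@(0,1) -> at (4,0): 0 [-], cum=0
Step 1: p0@(0,1) p1@(0,4) p2@(4,3) p3@ESC p4@ESC -> at (4,0): 0 [-], cum=0
Step 2: p0@ESC p1@(0,3) p2@(4,2) p3@ESC p4@ESC -> at (4,0): 0 [-], cum=0
Step 3: p0@ESC p1@ESC p2@ESC p3@ESC p4@ESC -> at (4,0): 0 [-], cum=0
Total visits = 0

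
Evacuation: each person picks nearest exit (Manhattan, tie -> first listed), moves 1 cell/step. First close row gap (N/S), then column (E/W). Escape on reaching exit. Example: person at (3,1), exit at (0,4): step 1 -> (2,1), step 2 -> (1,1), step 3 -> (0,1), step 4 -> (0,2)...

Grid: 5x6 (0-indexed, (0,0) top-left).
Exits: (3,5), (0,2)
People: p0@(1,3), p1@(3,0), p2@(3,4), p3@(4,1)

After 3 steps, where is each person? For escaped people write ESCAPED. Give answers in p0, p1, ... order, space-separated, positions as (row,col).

Step 1: p0:(1,3)->(0,3) | p1:(3,0)->(3,1) | p2:(3,4)->(3,5)->EXIT | p3:(4,1)->(3,1)
Step 2: p0:(0,3)->(0,2)->EXIT | p1:(3,1)->(3,2) | p2:escaped | p3:(3,1)->(3,2)
Step 3: p0:escaped | p1:(3,2)->(3,3) | p2:escaped | p3:(3,2)->(3,3)

ESCAPED (3,3) ESCAPED (3,3)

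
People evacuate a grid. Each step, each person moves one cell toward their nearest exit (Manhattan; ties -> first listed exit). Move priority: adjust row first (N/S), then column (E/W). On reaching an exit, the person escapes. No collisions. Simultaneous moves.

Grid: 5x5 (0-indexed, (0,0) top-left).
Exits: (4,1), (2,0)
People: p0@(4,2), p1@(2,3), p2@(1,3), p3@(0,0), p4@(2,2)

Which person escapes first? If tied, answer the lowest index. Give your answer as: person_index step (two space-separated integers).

Step 1: p0:(4,2)->(4,1)->EXIT | p1:(2,3)->(2,2) | p2:(1,3)->(2,3) | p3:(0,0)->(1,0) | p4:(2,2)->(2,1)
Step 2: p0:escaped | p1:(2,2)->(2,1) | p2:(2,3)->(2,2) | p3:(1,0)->(2,0)->EXIT | p4:(2,1)->(2,0)->EXIT
Step 3: p0:escaped | p1:(2,1)->(2,0)->EXIT | p2:(2,2)->(2,1) | p3:escaped | p4:escaped
Step 4: p0:escaped | p1:escaped | p2:(2,1)->(2,0)->EXIT | p3:escaped | p4:escaped
Exit steps: [1, 3, 4, 2, 2]
First to escape: p0 at step 1

Answer: 0 1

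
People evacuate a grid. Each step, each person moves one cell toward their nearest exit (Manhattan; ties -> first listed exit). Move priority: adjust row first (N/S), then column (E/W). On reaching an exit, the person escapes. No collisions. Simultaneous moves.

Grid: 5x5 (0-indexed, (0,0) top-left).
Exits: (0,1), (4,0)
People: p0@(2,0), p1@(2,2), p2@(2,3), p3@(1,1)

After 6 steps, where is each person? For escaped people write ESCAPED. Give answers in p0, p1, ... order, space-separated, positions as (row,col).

Step 1: p0:(2,0)->(3,0) | p1:(2,2)->(1,2) | p2:(2,3)->(1,3) | p3:(1,1)->(0,1)->EXIT
Step 2: p0:(3,0)->(4,0)->EXIT | p1:(1,2)->(0,2) | p2:(1,3)->(0,3) | p3:escaped
Step 3: p0:escaped | p1:(0,2)->(0,1)->EXIT | p2:(0,3)->(0,2) | p3:escaped
Step 4: p0:escaped | p1:escaped | p2:(0,2)->(0,1)->EXIT | p3:escaped

ESCAPED ESCAPED ESCAPED ESCAPED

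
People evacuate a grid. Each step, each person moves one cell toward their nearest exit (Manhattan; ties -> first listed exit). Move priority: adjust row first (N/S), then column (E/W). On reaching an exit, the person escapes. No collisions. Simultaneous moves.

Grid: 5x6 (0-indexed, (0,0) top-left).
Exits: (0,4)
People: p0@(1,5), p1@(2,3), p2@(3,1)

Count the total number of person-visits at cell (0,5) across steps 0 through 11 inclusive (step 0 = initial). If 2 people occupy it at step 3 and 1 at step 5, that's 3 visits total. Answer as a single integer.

Step 0: p0@(1,5) p1@(2,3) p2@(3,1) -> at (0,5): 0 [-], cum=0
Step 1: p0@(0,5) p1@(1,3) p2@(2,1) -> at (0,5): 1 [p0], cum=1
Step 2: p0@ESC p1@(0,3) p2@(1,1) -> at (0,5): 0 [-], cum=1
Step 3: p0@ESC p1@ESC p2@(0,1) -> at (0,5): 0 [-], cum=1
Step 4: p0@ESC p1@ESC p2@(0,2) -> at (0,5): 0 [-], cum=1
Step 5: p0@ESC p1@ESC p2@(0,3) -> at (0,5): 0 [-], cum=1
Step 6: p0@ESC p1@ESC p2@ESC -> at (0,5): 0 [-], cum=1
Total visits = 1

Answer: 1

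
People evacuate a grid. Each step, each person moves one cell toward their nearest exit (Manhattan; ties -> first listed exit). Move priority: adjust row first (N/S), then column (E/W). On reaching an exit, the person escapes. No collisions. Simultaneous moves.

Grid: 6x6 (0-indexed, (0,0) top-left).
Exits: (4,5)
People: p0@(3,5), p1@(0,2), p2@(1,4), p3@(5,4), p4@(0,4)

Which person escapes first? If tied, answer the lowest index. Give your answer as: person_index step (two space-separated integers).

Answer: 0 1

Derivation:
Step 1: p0:(3,5)->(4,5)->EXIT | p1:(0,2)->(1,2) | p2:(1,4)->(2,4) | p3:(5,4)->(4,4) | p4:(0,4)->(1,4)
Step 2: p0:escaped | p1:(1,2)->(2,2) | p2:(2,4)->(3,4) | p3:(4,4)->(4,5)->EXIT | p4:(1,4)->(2,4)
Step 3: p0:escaped | p1:(2,2)->(3,2) | p2:(3,4)->(4,4) | p3:escaped | p4:(2,4)->(3,4)
Step 4: p0:escaped | p1:(3,2)->(4,2) | p2:(4,4)->(4,5)->EXIT | p3:escaped | p4:(3,4)->(4,4)
Step 5: p0:escaped | p1:(4,2)->(4,3) | p2:escaped | p3:escaped | p4:(4,4)->(4,5)->EXIT
Step 6: p0:escaped | p1:(4,3)->(4,4) | p2:escaped | p3:escaped | p4:escaped
Step 7: p0:escaped | p1:(4,4)->(4,5)->EXIT | p2:escaped | p3:escaped | p4:escaped
Exit steps: [1, 7, 4, 2, 5]
First to escape: p0 at step 1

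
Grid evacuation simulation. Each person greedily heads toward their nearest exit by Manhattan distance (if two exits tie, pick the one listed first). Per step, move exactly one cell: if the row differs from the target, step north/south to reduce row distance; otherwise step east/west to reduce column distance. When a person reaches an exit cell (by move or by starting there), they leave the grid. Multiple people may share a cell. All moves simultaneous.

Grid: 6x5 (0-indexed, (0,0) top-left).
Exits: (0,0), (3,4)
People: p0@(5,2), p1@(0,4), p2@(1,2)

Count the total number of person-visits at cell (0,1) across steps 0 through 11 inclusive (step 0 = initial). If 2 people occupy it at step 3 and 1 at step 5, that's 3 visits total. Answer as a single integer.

Answer: 1

Derivation:
Step 0: p0@(5,2) p1@(0,4) p2@(1,2) -> at (0,1): 0 [-], cum=0
Step 1: p0@(4,2) p1@(1,4) p2@(0,2) -> at (0,1): 0 [-], cum=0
Step 2: p0@(3,2) p1@(2,4) p2@(0,1) -> at (0,1): 1 [p2], cum=1
Step 3: p0@(3,3) p1@ESC p2@ESC -> at (0,1): 0 [-], cum=1
Step 4: p0@ESC p1@ESC p2@ESC -> at (0,1): 0 [-], cum=1
Total visits = 1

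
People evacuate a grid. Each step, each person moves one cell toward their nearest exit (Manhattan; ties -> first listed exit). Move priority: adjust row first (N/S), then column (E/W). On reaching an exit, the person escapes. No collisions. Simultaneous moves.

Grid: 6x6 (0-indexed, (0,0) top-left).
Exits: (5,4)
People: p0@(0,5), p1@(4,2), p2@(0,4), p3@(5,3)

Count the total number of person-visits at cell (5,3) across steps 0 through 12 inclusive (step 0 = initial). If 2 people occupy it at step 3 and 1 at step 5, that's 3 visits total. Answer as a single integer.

Step 0: p0@(0,5) p1@(4,2) p2@(0,4) p3@(5,3) -> at (5,3): 1 [p3], cum=1
Step 1: p0@(1,5) p1@(5,2) p2@(1,4) p3@ESC -> at (5,3): 0 [-], cum=1
Step 2: p0@(2,5) p1@(5,3) p2@(2,4) p3@ESC -> at (5,3): 1 [p1], cum=2
Step 3: p0@(3,5) p1@ESC p2@(3,4) p3@ESC -> at (5,3): 0 [-], cum=2
Step 4: p0@(4,5) p1@ESC p2@(4,4) p3@ESC -> at (5,3): 0 [-], cum=2
Step 5: p0@(5,5) p1@ESC p2@ESC p3@ESC -> at (5,3): 0 [-], cum=2
Step 6: p0@ESC p1@ESC p2@ESC p3@ESC -> at (5,3): 0 [-], cum=2
Total visits = 2

Answer: 2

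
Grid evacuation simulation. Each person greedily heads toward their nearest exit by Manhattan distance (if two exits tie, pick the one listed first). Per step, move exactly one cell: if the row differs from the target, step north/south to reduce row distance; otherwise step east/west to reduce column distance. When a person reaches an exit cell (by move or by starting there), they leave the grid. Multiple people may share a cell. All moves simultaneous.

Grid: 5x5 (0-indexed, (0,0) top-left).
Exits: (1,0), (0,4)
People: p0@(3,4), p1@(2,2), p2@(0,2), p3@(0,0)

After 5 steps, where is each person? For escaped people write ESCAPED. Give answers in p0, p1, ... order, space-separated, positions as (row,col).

Step 1: p0:(3,4)->(2,4) | p1:(2,2)->(1,2) | p2:(0,2)->(0,3) | p3:(0,0)->(1,0)->EXIT
Step 2: p0:(2,4)->(1,4) | p1:(1,2)->(1,1) | p2:(0,3)->(0,4)->EXIT | p3:escaped
Step 3: p0:(1,4)->(0,4)->EXIT | p1:(1,1)->(1,0)->EXIT | p2:escaped | p3:escaped

ESCAPED ESCAPED ESCAPED ESCAPED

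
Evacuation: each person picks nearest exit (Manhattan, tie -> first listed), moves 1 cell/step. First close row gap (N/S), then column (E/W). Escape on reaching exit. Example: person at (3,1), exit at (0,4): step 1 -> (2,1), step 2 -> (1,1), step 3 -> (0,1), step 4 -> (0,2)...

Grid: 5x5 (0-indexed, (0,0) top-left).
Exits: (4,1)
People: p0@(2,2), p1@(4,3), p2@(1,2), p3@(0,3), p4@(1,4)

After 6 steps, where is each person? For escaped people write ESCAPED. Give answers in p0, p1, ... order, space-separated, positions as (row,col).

Step 1: p0:(2,2)->(3,2) | p1:(4,3)->(4,2) | p2:(1,2)->(2,2) | p3:(0,3)->(1,3) | p4:(1,4)->(2,4)
Step 2: p0:(3,2)->(4,2) | p1:(4,2)->(4,1)->EXIT | p2:(2,2)->(3,2) | p3:(1,3)->(2,3) | p4:(2,4)->(3,4)
Step 3: p0:(4,2)->(4,1)->EXIT | p1:escaped | p2:(3,2)->(4,2) | p3:(2,3)->(3,3) | p4:(3,4)->(4,4)
Step 4: p0:escaped | p1:escaped | p2:(4,2)->(4,1)->EXIT | p3:(3,3)->(4,3) | p4:(4,4)->(4,3)
Step 5: p0:escaped | p1:escaped | p2:escaped | p3:(4,3)->(4,2) | p4:(4,3)->(4,2)
Step 6: p0:escaped | p1:escaped | p2:escaped | p3:(4,2)->(4,1)->EXIT | p4:(4,2)->(4,1)->EXIT

ESCAPED ESCAPED ESCAPED ESCAPED ESCAPED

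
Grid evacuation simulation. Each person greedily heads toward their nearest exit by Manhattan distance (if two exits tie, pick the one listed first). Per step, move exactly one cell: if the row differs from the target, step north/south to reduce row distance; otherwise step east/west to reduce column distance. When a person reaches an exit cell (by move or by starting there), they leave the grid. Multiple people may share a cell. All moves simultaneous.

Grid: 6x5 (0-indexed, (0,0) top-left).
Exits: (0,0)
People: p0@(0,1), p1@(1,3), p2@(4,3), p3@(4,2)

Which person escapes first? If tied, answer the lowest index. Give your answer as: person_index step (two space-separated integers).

Step 1: p0:(0,1)->(0,0)->EXIT | p1:(1,3)->(0,3) | p2:(4,3)->(3,3) | p3:(4,2)->(3,2)
Step 2: p0:escaped | p1:(0,3)->(0,2) | p2:(3,3)->(2,3) | p3:(3,2)->(2,2)
Step 3: p0:escaped | p1:(0,2)->(0,1) | p2:(2,3)->(1,3) | p3:(2,2)->(1,2)
Step 4: p0:escaped | p1:(0,1)->(0,0)->EXIT | p2:(1,3)->(0,3) | p3:(1,2)->(0,2)
Step 5: p0:escaped | p1:escaped | p2:(0,3)->(0,2) | p3:(0,2)->(0,1)
Step 6: p0:escaped | p1:escaped | p2:(0,2)->(0,1) | p3:(0,1)->(0,0)->EXIT
Step 7: p0:escaped | p1:escaped | p2:(0,1)->(0,0)->EXIT | p3:escaped
Exit steps: [1, 4, 7, 6]
First to escape: p0 at step 1

Answer: 0 1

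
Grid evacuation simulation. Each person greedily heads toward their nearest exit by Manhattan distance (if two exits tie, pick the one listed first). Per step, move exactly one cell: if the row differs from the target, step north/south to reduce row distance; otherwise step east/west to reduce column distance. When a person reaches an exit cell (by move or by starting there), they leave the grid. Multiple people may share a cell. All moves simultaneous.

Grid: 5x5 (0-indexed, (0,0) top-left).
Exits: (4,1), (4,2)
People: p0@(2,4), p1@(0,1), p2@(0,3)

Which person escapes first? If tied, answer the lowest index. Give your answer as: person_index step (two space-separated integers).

Step 1: p0:(2,4)->(3,4) | p1:(0,1)->(1,1) | p2:(0,3)->(1,3)
Step 2: p0:(3,4)->(4,4) | p1:(1,1)->(2,1) | p2:(1,3)->(2,3)
Step 3: p0:(4,4)->(4,3) | p1:(2,1)->(3,1) | p2:(2,3)->(3,3)
Step 4: p0:(4,3)->(4,2)->EXIT | p1:(3,1)->(4,1)->EXIT | p2:(3,3)->(4,3)
Step 5: p0:escaped | p1:escaped | p2:(4,3)->(4,2)->EXIT
Exit steps: [4, 4, 5]
First to escape: p0 at step 4

Answer: 0 4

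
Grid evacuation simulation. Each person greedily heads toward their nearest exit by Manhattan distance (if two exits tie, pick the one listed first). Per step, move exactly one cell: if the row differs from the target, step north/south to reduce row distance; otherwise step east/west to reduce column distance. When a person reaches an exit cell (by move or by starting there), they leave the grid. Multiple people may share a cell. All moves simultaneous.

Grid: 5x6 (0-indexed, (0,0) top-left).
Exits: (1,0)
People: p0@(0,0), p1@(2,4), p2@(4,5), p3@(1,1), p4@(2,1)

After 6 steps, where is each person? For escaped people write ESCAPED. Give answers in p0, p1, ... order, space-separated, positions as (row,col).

Step 1: p0:(0,0)->(1,0)->EXIT | p1:(2,4)->(1,4) | p2:(4,5)->(3,5) | p3:(1,1)->(1,0)->EXIT | p4:(2,1)->(1,1)
Step 2: p0:escaped | p1:(1,4)->(1,3) | p2:(3,5)->(2,5) | p3:escaped | p4:(1,1)->(1,0)->EXIT
Step 3: p0:escaped | p1:(1,3)->(1,2) | p2:(2,5)->(1,5) | p3:escaped | p4:escaped
Step 4: p0:escaped | p1:(1,2)->(1,1) | p2:(1,5)->(1,4) | p3:escaped | p4:escaped
Step 5: p0:escaped | p1:(1,1)->(1,0)->EXIT | p2:(1,4)->(1,3) | p3:escaped | p4:escaped
Step 6: p0:escaped | p1:escaped | p2:(1,3)->(1,2) | p3:escaped | p4:escaped

ESCAPED ESCAPED (1,2) ESCAPED ESCAPED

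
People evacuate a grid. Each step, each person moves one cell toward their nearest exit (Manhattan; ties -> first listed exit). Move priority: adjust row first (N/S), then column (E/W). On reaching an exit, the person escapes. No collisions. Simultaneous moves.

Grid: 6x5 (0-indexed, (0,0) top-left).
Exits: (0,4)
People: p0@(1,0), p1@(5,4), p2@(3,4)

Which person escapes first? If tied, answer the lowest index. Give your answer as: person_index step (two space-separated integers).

Step 1: p0:(1,0)->(0,0) | p1:(5,4)->(4,4) | p2:(3,4)->(2,4)
Step 2: p0:(0,0)->(0,1) | p1:(4,4)->(3,4) | p2:(2,4)->(1,4)
Step 3: p0:(0,1)->(0,2) | p1:(3,4)->(2,4) | p2:(1,4)->(0,4)->EXIT
Step 4: p0:(0,2)->(0,3) | p1:(2,4)->(1,4) | p2:escaped
Step 5: p0:(0,3)->(0,4)->EXIT | p1:(1,4)->(0,4)->EXIT | p2:escaped
Exit steps: [5, 5, 3]
First to escape: p2 at step 3

Answer: 2 3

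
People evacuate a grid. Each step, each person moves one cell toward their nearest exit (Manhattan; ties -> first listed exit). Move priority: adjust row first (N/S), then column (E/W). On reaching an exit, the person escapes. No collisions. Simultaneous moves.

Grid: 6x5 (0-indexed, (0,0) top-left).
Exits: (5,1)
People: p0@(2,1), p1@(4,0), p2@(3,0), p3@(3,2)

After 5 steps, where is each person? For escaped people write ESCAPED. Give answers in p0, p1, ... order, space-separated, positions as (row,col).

Step 1: p0:(2,1)->(3,1) | p1:(4,0)->(5,0) | p2:(3,0)->(4,0) | p3:(3,2)->(4,2)
Step 2: p0:(3,1)->(4,1) | p1:(5,0)->(5,1)->EXIT | p2:(4,0)->(5,0) | p3:(4,2)->(5,2)
Step 3: p0:(4,1)->(5,1)->EXIT | p1:escaped | p2:(5,0)->(5,1)->EXIT | p3:(5,2)->(5,1)->EXIT

ESCAPED ESCAPED ESCAPED ESCAPED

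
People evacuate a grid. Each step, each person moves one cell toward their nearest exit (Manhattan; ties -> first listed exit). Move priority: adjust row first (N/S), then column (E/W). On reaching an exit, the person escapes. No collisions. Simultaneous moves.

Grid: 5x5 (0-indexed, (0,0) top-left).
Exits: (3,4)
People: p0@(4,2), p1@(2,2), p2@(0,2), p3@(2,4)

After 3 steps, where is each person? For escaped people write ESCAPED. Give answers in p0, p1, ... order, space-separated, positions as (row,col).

Step 1: p0:(4,2)->(3,2) | p1:(2,2)->(3,2) | p2:(0,2)->(1,2) | p3:(2,4)->(3,4)->EXIT
Step 2: p0:(3,2)->(3,3) | p1:(3,2)->(3,3) | p2:(1,2)->(2,2) | p3:escaped
Step 3: p0:(3,3)->(3,4)->EXIT | p1:(3,3)->(3,4)->EXIT | p2:(2,2)->(3,2) | p3:escaped

ESCAPED ESCAPED (3,2) ESCAPED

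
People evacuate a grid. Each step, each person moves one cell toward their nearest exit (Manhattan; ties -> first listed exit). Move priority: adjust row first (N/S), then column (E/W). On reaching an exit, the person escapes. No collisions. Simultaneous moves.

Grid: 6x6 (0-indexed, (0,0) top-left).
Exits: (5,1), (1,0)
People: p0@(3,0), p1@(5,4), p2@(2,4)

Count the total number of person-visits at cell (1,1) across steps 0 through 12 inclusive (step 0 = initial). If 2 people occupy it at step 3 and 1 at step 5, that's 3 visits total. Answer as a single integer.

Step 0: p0@(3,0) p1@(5,4) p2@(2,4) -> at (1,1): 0 [-], cum=0
Step 1: p0@(2,0) p1@(5,3) p2@(1,4) -> at (1,1): 0 [-], cum=0
Step 2: p0@ESC p1@(5,2) p2@(1,3) -> at (1,1): 0 [-], cum=0
Step 3: p0@ESC p1@ESC p2@(1,2) -> at (1,1): 0 [-], cum=0
Step 4: p0@ESC p1@ESC p2@(1,1) -> at (1,1): 1 [p2], cum=1
Step 5: p0@ESC p1@ESC p2@ESC -> at (1,1): 0 [-], cum=1
Total visits = 1

Answer: 1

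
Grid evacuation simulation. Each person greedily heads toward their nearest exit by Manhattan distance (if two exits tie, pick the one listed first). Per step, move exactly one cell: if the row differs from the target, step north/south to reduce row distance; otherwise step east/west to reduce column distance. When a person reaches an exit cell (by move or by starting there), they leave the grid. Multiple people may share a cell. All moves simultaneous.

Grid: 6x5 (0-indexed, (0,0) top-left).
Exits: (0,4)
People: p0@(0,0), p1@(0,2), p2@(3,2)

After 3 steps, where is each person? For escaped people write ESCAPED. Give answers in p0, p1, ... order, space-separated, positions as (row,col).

Step 1: p0:(0,0)->(0,1) | p1:(0,2)->(0,3) | p2:(3,2)->(2,2)
Step 2: p0:(0,1)->(0,2) | p1:(0,3)->(0,4)->EXIT | p2:(2,2)->(1,2)
Step 3: p0:(0,2)->(0,3) | p1:escaped | p2:(1,2)->(0,2)

(0,3) ESCAPED (0,2)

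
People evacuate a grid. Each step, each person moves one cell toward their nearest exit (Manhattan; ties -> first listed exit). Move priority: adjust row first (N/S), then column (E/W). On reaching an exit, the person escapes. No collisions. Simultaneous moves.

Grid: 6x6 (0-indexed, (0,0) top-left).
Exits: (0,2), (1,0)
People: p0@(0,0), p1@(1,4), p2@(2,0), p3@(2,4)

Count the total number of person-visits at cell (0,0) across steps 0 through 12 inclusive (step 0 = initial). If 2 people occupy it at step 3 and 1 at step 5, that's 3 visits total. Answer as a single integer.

Answer: 1

Derivation:
Step 0: p0@(0,0) p1@(1,4) p2@(2,0) p3@(2,4) -> at (0,0): 1 [p0], cum=1
Step 1: p0@ESC p1@(0,4) p2@ESC p3@(1,4) -> at (0,0): 0 [-], cum=1
Step 2: p0@ESC p1@(0,3) p2@ESC p3@(0,4) -> at (0,0): 0 [-], cum=1
Step 3: p0@ESC p1@ESC p2@ESC p3@(0,3) -> at (0,0): 0 [-], cum=1
Step 4: p0@ESC p1@ESC p2@ESC p3@ESC -> at (0,0): 0 [-], cum=1
Total visits = 1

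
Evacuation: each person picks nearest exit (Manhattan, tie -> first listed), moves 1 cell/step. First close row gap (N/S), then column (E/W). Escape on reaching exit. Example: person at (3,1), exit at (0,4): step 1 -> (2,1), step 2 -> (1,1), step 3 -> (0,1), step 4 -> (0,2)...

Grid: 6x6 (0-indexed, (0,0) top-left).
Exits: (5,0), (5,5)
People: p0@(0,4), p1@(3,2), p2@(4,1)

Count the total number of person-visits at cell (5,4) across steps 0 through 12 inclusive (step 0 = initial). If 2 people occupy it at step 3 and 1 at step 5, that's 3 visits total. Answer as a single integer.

Step 0: p0@(0,4) p1@(3,2) p2@(4,1) -> at (5,4): 0 [-], cum=0
Step 1: p0@(1,4) p1@(4,2) p2@(5,1) -> at (5,4): 0 [-], cum=0
Step 2: p0@(2,4) p1@(5,2) p2@ESC -> at (5,4): 0 [-], cum=0
Step 3: p0@(3,4) p1@(5,1) p2@ESC -> at (5,4): 0 [-], cum=0
Step 4: p0@(4,4) p1@ESC p2@ESC -> at (5,4): 0 [-], cum=0
Step 5: p0@(5,4) p1@ESC p2@ESC -> at (5,4): 1 [p0], cum=1
Step 6: p0@ESC p1@ESC p2@ESC -> at (5,4): 0 [-], cum=1
Total visits = 1

Answer: 1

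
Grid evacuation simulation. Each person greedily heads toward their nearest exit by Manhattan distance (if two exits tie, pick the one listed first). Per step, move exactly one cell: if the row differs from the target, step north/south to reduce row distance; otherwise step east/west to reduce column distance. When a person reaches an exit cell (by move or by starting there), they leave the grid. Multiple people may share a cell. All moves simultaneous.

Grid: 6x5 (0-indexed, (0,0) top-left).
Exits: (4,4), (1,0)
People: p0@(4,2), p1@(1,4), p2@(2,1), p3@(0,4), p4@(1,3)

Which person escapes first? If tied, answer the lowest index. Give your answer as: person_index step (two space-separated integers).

Step 1: p0:(4,2)->(4,3) | p1:(1,4)->(2,4) | p2:(2,1)->(1,1) | p3:(0,4)->(1,4) | p4:(1,3)->(1,2)
Step 2: p0:(4,3)->(4,4)->EXIT | p1:(2,4)->(3,4) | p2:(1,1)->(1,0)->EXIT | p3:(1,4)->(2,4) | p4:(1,2)->(1,1)
Step 3: p0:escaped | p1:(3,4)->(4,4)->EXIT | p2:escaped | p3:(2,4)->(3,4) | p4:(1,1)->(1,0)->EXIT
Step 4: p0:escaped | p1:escaped | p2:escaped | p3:(3,4)->(4,4)->EXIT | p4:escaped
Exit steps: [2, 3, 2, 4, 3]
First to escape: p0 at step 2

Answer: 0 2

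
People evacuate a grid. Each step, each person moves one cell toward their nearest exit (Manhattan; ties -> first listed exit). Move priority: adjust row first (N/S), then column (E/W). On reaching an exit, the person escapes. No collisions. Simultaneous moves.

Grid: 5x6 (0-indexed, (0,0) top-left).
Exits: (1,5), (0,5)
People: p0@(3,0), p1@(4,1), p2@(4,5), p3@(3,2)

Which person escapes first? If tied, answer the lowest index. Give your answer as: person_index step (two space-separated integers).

Step 1: p0:(3,0)->(2,0) | p1:(4,1)->(3,1) | p2:(4,5)->(3,5) | p3:(3,2)->(2,2)
Step 2: p0:(2,0)->(1,0) | p1:(3,1)->(2,1) | p2:(3,5)->(2,5) | p3:(2,2)->(1,2)
Step 3: p0:(1,0)->(1,1) | p1:(2,1)->(1,1) | p2:(2,5)->(1,5)->EXIT | p3:(1,2)->(1,3)
Step 4: p0:(1,1)->(1,2) | p1:(1,1)->(1,2) | p2:escaped | p3:(1,3)->(1,4)
Step 5: p0:(1,2)->(1,3) | p1:(1,2)->(1,3) | p2:escaped | p3:(1,4)->(1,5)->EXIT
Step 6: p0:(1,3)->(1,4) | p1:(1,3)->(1,4) | p2:escaped | p3:escaped
Step 7: p0:(1,4)->(1,5)->EXIT | p1:(1,4)->(1,5)->EXIT | p2:escaped | p3:escaped
Exit steps: [7, 7, 3, 5]
First to escape: p2 at step 3

Answer: 2 3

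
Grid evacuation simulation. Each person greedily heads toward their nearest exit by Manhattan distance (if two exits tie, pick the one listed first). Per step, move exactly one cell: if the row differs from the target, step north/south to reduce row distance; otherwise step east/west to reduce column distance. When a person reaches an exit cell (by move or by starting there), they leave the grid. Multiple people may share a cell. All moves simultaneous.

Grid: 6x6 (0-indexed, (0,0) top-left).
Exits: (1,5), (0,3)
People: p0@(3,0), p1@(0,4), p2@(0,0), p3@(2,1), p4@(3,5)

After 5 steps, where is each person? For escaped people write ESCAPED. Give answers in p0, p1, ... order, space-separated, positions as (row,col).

Step 1: p0:(3,0)->(2,0) | p1:(0,4)->(0,3)->EXIT | p2:(0,0)->(0,1) | p3:(2,1)->(1,1) | p4:(3,5)->(2,5)
Step 2: p0:(2,0)->(1,0) | p1:escaped | p2:(0,1)->(0,2) | p3:(1,1)->(0,1) | p4:(2,5)->(1,5)->EXIT
Step 3: p0:(1,0)->(0,0) | p1:escaped | p2:(0,2)->(0,3)->EXIT | p3:(0,1)->(0,2) | p4:escaped
Step 4: p0:(0,0)->(0,1) | p1:escaped | p2:escaped | p3:(0,2)->(0,3)->EXIT | p4:escaped
Step 5: p0:(0,1)->(0,2) | p1:escaped | p2:escaped | p3:escaped | p4:escaped

(0,2) ESCAPED ESCAPED ESCAPED ESCAPED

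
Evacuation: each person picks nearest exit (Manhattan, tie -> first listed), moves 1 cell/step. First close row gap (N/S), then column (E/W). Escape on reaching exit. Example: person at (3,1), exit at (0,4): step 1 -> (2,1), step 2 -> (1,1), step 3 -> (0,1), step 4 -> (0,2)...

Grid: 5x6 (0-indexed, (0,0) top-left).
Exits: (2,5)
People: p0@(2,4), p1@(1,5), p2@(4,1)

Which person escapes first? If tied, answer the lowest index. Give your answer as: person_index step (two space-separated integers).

Step 1: p0:(2,4)->(2,5)->EXIT | p1:(1,5)->(2,5)->EXIT | p2:(4,1)->(3,1)
Step 2: p0:escaped | p1:escaped | p2:(3,1)->(2,1)
Step 3: p0:escaped | p1:escaped | p2:(2,1)->(2,2)
Step 4: p0:escaped | p1:escaped | p2:(2,2)->(2,3)
Step 5: p0:escaped | p1:escaped | p2:(2,3)->(2,4)
Step 6: p0:escaped | p1:escaped | p2:(2,4)->(2,5)->EXIT
Exit steps: [1, 1, 6]
First to escape: p0 at step 1

Answer: 0 1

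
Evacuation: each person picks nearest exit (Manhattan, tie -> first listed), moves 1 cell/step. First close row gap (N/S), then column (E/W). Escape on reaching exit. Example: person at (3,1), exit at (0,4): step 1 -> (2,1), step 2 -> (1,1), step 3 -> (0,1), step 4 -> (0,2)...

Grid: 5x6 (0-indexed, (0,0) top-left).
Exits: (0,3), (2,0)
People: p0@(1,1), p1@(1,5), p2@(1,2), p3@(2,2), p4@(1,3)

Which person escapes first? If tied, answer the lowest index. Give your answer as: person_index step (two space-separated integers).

Step 1: p0:(1,1)->(2,1) | p1:(1,5)->(0,5) | p2:(1,2)->(0,2) | p3:(2,2)->(2,1) | p4:(1,3)->(0,3)->EXIT
Step 2: p0:(2,1)->(2,0)->EXIT | p1:(0,5)->(0,4) | p2:(0,2)->(0,3)->EXIT | p3:(2,1)->(2,0)->EXIT | p4:escaped
Step 3: p0:escaped | p1:(0,4)->(0,3)->EXIT | p2:escaped | p3:escaped | p4:escaped
Exit steps: [2, 3, 2, 2, 1]
First to escape: p4 at step 1

Answer: 4 1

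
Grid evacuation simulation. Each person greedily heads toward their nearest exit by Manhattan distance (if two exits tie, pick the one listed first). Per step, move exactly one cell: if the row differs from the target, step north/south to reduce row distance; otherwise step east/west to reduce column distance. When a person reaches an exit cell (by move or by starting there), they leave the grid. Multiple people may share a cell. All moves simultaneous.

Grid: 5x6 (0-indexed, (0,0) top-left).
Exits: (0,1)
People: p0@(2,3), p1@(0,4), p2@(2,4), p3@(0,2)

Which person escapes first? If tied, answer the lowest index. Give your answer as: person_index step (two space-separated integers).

Answer: 3 1

Derivation:
Step 1: p0:(2,3)->(1,3) | p1:(0,4)->(0,3) | p2:(2,4)->(1,4) | p3:(0,2)->(0,1)->EXIT
Step 2: p0:(1,3)->(0,3) | p1:(0,3)->(0,2) | p2:(1,4)->(0,4) | p3:escaped
Step 3: p0:(0,3)->(0,2) | p1:(0,2)->(0,1)->EXIT | p2:(0,4)->(0,3) | p3:escaped
Step 4: p0:(0,2)->(0,1)->EXIT | p1:escaped | p2:(0,3)->(0,2) | p3:escaped
Step 5: p0:escaped | p1:escaped | p2:(0,2)->(0,1)->EXIT | p3:escaped
Exit steps: [4, 3, 5, 1]
First to escape: p3 at step 1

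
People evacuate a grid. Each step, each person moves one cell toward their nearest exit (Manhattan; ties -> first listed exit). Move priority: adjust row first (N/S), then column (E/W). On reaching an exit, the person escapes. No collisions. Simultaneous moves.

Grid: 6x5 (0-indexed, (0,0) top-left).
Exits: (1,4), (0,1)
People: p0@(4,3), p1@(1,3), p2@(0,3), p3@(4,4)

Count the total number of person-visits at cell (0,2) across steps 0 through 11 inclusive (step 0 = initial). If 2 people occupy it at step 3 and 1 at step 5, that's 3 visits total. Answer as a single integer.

Step 0: p0@(4,3) p1@(1,3) p2@(0,3) p3@(4,4) -> at (0,2): 0 [-], cum=0
Step 1: p0@(3,3) p1@ESC p2@(1,3) p3@(3,4) -> at (0,2): 0 [-], cum=0
Step 2: p0@(2,3) p1@ESC p2@ESC p3@(2,4) -> at (0,2): 0 [-], cum=0
Step 3: p0@(1,3) p1@ESC p2@ESC p3@ESC -> at (0,2): 0 [-], cum=0
Step 4: p0@ESC p1@ESC p2@ESC p3@ESC -> at (0,2): 0 [-], cum=0
Total visits = 0

Answer: 0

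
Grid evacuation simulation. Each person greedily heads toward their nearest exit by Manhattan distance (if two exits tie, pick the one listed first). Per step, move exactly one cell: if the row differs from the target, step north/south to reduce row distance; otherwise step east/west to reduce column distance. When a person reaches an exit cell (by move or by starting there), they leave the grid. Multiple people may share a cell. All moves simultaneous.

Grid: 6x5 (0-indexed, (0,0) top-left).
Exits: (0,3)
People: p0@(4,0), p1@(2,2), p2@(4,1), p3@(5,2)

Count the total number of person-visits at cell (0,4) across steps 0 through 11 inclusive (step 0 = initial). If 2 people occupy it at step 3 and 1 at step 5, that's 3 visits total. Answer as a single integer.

Answer: 0

Derivation:
Step 0: p0@(4,0) p1@(2,2) p2@(4,1) p3@(5,2) -> at (0,4): 0 [-], cum=0
Step 1: p0@(3,0) p1@(1,2) p2@(3,1) p3@(4,2) -> at (0,4): 0 [-], cum=0
Step 2: p0@(2,0) p1@(0,2) p2@(2,1) p3@(3,2) -> at (0,4): 0 [-], cum=0
Step 3: p0@(1,0) p1@ESC p2@(1,1) p3@(2,2) -> at (0,4): 0 [-], cum=0
Step 4: p0@(0,0) p1@ESC p2@(0,1) p3@(1,2) -> at (0,4): 0 [-], cum=0
Step 5: p0@(0,1) p1@ESC p2@(0,2) p3@(0,2) -> at (0,4): 0 [-], cum=0
Step 6: p0@(0,2) p1@ESC p2@ESC p3@ESC -> at (0,4): 0 [-], cum=0
Step 7: p0@ESC p1@ESC p2@ESC p3@ESC -> at (0,4): 0 [-], cum=0
Total visits = 0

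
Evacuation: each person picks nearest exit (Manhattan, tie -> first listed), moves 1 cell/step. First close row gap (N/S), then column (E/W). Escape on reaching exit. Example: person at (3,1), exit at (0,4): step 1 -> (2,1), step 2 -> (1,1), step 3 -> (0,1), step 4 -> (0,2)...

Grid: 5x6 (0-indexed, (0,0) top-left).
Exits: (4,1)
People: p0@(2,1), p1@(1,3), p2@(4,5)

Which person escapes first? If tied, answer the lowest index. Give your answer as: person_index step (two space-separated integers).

Answer: 0 2

Derivation:
Step 1: p0:(2,1)->(3,1) | p1:(1,3)->(2,3) | p2:(4,5)->(4,4)
Step 2: p0:(3,1)->(4,1)->EXIT | p1:(2,3)->(3,3) | p2:(4,4)->(4,3)
Step 3: p0:escaped | p1:(3,3)->(4,3) | p2:(4,3)->(4,2)
Step 4: p0:escaped | p1:(4,3)->(4,2) | p2:(4,2)->(4,1)->EXIT
Step 5: p0:escaped | p1:(4,2)->(4,1)->EXIT | p2:escaped
Exit steps: [2, 5, 4]
First to escape: p0 at step 2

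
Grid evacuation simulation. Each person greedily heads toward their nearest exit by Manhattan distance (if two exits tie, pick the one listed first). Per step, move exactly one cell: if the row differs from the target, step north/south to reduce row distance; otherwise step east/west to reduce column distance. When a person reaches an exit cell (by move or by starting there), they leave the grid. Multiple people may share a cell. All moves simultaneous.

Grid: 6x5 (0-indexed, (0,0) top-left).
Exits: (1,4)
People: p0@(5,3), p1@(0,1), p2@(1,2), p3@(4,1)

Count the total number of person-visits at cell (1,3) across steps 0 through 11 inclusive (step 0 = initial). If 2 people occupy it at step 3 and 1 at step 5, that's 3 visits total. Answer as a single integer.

Step 0: p0@(5,3) p1@(0,1) p2@(1,2) p3@(4,1) -> at (1,3): 0 [-], cum=0
Step 1: p0@(4,3) p1@(1,1) p2@(1,3) p3@(3,1) -> at (1,3): 1 [p2], cum=1
Step 2: p0@(3,3) p1@(1,2) p2@ESC p3@(2,1) -> at (1,3): 0 [-], cum=1
Step 3: p0@(2,3) p1@(1,3) p2@ESC p3@(1,1) -> at (1,3): 1 [p1], cum=2
Step 4: p0@(1,3) p1@ESC p2@ESC p3@(1,2) -> at (1,3): 1 [p0], cum=3
Step 5: p0@ESC p1@ESC p2@ESC p3@(1,3) -> at (1,3): 1 [p3], cum=4
Step 6: p0@ESC p1@ESC p2@ESC p3@ESC -> at (1,3): 0 [-], cum=4
Total visits = 4

Answer: 4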